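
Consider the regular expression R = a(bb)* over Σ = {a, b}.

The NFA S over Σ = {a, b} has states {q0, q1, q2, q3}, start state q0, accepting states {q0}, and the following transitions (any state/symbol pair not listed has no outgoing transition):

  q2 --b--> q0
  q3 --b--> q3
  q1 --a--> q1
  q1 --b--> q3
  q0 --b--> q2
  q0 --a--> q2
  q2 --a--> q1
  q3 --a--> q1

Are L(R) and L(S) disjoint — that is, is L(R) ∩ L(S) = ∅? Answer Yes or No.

Converting the expression R to a DFA (subset construction, then merging equivalent states) gives the minimal DFA with states {r0, r1, r2, r3}, start state r0, accepting states {r1} and transitions r0: a→r1, b→r2; r1: a→r2, b→r3; r2: a→r2, b→r2; r3: a→r2, b→r1.
Exploring the product automaton R × S from the start pair (r0, q0), following both machines on each input symbol, reaches 7 state pairs: (r0, q0), (r1, q2), (r2, q2), (r2, q1), (r3, q0), (r2, q0), (r2, q3).
R accepts in {r1} and S accepts in {q0}; no reachable pair has both components accepting, so no string drives both machines to acceptance simultaneously and L(R) ∩ L(S) = ∅.
So no string is accepted by both, and the intersection is empty.

Yes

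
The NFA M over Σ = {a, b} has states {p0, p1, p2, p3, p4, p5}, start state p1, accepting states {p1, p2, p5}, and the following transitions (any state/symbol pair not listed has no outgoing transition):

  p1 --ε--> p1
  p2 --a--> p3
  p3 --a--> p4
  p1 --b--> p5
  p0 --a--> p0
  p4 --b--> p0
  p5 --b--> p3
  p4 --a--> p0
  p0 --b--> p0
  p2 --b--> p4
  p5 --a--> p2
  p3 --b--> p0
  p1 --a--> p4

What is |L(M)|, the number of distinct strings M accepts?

The useful subgraph on states {p1, p2, p5} is acyclic, so L(M) is finite; the longest accepting path visits 3 useful states, giving maximum string length 2.
Counting accepting paths from p1 by length: 1 of length 0, 1 of length 1, 1 of length 2. Total 3.

3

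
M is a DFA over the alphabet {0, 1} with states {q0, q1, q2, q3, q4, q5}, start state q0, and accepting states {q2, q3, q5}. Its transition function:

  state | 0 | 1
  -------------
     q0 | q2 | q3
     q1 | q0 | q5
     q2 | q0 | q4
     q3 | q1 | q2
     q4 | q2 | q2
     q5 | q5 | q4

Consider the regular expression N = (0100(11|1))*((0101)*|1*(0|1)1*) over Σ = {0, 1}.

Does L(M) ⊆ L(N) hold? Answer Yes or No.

No

The string 000 is in L(M) but not in L(N).
So L(M) ⊄ L(N).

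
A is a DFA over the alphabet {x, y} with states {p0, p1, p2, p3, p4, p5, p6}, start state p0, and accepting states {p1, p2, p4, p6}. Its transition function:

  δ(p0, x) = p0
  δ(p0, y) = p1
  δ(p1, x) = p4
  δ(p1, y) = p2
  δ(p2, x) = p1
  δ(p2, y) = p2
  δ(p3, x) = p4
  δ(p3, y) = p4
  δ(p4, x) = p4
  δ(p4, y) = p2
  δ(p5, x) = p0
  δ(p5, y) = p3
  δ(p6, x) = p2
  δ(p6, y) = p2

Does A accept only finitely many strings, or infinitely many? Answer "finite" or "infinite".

State p0 is reachable from the start and can reach an accepting state, and it lies on the cycle p0 → p0.
Traversing that cycle any number of times yields accepted strings of unbounded length, so the language is infinite.

infinite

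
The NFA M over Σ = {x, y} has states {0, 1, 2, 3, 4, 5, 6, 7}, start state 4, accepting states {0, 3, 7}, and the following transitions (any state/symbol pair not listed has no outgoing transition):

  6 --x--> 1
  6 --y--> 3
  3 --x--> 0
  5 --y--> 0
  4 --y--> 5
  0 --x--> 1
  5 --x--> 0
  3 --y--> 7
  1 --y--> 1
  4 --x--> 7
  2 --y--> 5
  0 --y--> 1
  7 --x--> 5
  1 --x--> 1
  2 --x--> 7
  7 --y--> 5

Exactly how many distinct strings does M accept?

The useful subgraph on states {0, 4, 5, 7} is acyclic, so L(M) is finite; the longest accepting path visits 4 useful states, giving maximum string length 3.
Counting accepting paths from 4 by length: 1 of length 1, 2 of length 2, 4 of length 3. Total 7.

7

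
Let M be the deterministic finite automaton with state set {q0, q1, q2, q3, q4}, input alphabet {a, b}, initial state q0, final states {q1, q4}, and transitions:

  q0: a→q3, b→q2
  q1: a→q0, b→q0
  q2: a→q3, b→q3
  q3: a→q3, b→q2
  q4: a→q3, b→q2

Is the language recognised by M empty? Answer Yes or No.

The states reachable from the start state are {q0, q2, q3}.
None of the accepting states {q1, q4} is reachable, so no string is accepted and L(M) = ∅.

Yes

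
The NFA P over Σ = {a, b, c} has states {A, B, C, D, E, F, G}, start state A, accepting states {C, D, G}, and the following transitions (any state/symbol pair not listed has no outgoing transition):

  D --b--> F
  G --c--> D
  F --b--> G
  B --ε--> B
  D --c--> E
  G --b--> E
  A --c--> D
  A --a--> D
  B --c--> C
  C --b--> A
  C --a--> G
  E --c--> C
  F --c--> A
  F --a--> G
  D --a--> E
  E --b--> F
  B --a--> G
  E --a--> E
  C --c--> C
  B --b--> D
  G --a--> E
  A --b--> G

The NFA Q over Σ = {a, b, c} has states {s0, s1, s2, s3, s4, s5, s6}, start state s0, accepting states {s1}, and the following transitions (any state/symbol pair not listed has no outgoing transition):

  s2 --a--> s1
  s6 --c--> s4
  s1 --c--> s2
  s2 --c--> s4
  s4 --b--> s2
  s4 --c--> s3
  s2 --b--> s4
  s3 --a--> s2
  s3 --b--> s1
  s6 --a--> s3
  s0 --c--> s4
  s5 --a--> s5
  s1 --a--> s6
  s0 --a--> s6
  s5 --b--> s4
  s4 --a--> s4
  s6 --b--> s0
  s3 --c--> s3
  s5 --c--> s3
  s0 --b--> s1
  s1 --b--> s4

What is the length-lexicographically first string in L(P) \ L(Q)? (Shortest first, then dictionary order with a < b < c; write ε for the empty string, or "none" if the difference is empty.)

The string a is accepted by P but not by Q.
No shorter string lies in the difference, and a is the lexicographically first length-1 string in L(P) \ L(Q).

a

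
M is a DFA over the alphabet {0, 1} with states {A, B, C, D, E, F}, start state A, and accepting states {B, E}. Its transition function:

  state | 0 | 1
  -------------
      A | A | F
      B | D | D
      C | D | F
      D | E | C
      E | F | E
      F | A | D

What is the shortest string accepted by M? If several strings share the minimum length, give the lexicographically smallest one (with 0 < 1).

A breadth-first search from A reaches an accepting state first via the path A → F → D → E on input 110.
No string of length < 3 is accepted (BFS exhausts all shorter strings without reaching an accepting state), and 110 is the lexicographically least accepting string of length 3.

110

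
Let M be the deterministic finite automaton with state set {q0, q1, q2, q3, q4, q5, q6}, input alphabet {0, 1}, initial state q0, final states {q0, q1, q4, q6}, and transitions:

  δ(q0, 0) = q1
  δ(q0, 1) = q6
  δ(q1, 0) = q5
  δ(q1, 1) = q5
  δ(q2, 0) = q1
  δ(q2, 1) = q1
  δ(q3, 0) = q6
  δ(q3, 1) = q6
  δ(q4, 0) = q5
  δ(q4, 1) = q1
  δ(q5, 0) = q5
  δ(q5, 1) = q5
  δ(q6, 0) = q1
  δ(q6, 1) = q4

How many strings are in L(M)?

The useful subgraph on states {q0, q1, q4, q6} is acyclic, so L(M) is finite; the longest accepting path visits 4 useful states, giving maximum string length 3.
Counting accepting paths from q0 by length: 1 of length 0, 2 of length 1, 2 of length 2, 1 of length 3. Total 6.

6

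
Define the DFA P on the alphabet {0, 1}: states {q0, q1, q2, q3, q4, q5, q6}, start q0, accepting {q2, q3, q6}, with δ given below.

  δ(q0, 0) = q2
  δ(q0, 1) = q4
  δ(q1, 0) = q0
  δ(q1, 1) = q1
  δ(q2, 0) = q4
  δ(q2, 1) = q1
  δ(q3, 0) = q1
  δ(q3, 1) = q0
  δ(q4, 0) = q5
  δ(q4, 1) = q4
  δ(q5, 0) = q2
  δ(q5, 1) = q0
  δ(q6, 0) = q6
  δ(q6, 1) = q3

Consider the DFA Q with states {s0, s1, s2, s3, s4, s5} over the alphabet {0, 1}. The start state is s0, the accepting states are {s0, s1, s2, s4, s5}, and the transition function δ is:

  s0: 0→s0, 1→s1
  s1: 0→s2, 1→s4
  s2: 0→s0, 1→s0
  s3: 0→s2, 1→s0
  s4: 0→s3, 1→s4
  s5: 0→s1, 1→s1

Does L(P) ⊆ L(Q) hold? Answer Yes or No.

Yes

Exploring the product automaton P × Q from the start pair (q0, s0), following both machines on each input symbol, reaches 15 state pairs: (q0, s0), (q2, s0), (q4, s1), (q4, s0), (q1, s1), (q5, s2), (q4, s4), (q5, s0), (q0, s2), (q1, s4), (q5, s3), (q0, s1), (q0, s3), (q2, s2), (q1, s0).
P accepts in {q2, q3, q6} and Q accepts in {s0, s1, s2, s4, s5}. The reachable pairs whose P-component is accepting are (q2, s0), (q2, s2); in each of them the Q-component is accepting too, so the product for L(P) \ L(Q) (P-component accepting, Q-component rejecting) has no reachable accepting pair and the difference is empty.
Hence every string in L(P) is also in L(Q).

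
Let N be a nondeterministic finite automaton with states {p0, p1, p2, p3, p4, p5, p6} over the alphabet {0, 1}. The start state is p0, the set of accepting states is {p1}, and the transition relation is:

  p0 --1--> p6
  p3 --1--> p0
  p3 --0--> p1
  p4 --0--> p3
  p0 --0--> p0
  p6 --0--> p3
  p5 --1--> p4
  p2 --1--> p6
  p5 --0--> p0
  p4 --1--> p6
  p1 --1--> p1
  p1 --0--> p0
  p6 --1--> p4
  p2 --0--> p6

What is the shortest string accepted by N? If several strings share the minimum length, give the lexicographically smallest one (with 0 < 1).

100

A breadth-first search from p0 reaches an accepting state first via the path p0 → p6 → p3 → p1 on input 100.
No string of length < 3 is accepted (BFS exhausts all shorter strings without reaching an accepting state), and 100 is the lexicographically least accepting string of length 3.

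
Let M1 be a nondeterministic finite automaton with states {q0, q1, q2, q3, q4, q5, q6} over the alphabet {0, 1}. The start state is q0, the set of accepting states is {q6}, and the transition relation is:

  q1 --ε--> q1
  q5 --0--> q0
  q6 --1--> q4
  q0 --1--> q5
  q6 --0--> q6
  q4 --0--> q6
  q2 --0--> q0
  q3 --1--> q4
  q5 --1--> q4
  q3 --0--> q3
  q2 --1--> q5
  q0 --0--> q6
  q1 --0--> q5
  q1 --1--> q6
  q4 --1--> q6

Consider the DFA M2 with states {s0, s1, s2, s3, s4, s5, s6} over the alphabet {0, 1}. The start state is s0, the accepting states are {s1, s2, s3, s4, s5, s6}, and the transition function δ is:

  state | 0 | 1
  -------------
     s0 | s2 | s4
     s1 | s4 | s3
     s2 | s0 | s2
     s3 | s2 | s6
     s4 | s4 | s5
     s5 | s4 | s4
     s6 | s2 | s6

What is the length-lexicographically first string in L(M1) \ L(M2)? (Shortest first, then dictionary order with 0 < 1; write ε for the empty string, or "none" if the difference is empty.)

00

The string 00 is accepted by M1 but not by M2.
No shorter string lies in the difference, and 00 is the lexicographically first length-2 string in L(M1) \ L(M2).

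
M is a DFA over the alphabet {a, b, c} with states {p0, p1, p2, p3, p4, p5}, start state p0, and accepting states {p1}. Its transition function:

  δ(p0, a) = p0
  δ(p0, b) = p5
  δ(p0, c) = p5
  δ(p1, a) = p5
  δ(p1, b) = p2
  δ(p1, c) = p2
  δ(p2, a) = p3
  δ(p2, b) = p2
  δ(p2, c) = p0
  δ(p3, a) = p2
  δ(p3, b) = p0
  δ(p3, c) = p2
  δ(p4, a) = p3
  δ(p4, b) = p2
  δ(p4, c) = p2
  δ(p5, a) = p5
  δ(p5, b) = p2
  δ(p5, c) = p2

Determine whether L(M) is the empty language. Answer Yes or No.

The states reachable from the start state are {p0, p2, p3, p5}.
None of the accepting states {p1} is reachable, so no string is accepted and L(M) = ∅.

Yes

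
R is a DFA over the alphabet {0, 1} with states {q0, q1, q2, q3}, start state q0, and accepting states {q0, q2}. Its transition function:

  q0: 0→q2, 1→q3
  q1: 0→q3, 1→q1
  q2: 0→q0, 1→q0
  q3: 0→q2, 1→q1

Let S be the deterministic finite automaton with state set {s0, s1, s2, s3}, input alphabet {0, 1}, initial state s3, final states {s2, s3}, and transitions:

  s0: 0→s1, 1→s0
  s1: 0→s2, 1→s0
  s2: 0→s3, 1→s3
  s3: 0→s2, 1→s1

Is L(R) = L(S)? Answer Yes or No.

Yes

Exploring the product automaton R × S from the start pair (q0, s3), following both machines on each input symbol, reaches 4 state pairs: (q0, s3), (q2, s2), (q3, s1), (q1, s0).
R accepts in {q0, q2} and S accepts in {s2, s3}. In every reachable pair the two components are either both accepting — (q0, s3), (q2, s2) — or both non-accepting, so no string is accepted by exactly one of the machines: L(R) \ L(S) and L(S) \ L(R) are both empty.
Hence every string is accepted by R iff it is accepted by S, and the two languages coincide.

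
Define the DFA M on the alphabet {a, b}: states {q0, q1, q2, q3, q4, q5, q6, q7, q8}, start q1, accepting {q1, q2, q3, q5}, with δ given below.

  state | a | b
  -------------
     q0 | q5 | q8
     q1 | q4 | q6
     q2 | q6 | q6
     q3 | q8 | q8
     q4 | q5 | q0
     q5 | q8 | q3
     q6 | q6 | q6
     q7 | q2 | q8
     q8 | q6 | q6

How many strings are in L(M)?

The useful subgraph on states {q0, q1, q3, q4, q5} is acyclic, so L(M) is finite; the longest accepting path visits 5 useful states, giving maximum string length 4.
Counting accepting paths from q1 by length: 1 of length 0, 1 of length 2, 2 of length 3, 1 of length 4. Total 5.

5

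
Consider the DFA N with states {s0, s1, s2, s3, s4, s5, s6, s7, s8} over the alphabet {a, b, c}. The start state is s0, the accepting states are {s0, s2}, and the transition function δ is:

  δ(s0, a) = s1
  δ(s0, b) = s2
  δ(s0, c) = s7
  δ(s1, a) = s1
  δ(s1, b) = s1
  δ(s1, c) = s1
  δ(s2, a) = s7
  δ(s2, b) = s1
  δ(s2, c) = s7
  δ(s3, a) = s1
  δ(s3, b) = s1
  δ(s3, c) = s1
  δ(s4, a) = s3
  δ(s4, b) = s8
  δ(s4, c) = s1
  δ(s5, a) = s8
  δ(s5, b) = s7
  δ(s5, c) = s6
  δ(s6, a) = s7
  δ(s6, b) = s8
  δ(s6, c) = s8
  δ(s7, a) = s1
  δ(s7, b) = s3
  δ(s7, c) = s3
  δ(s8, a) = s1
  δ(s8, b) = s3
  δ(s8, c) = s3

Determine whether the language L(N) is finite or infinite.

finite

The useful states (reachable from s0 and able to reach an accepting state) are {s0, s2}.
Restricted to these states the transition graph has no cycle, so every accepting path has bounded length and L is finite.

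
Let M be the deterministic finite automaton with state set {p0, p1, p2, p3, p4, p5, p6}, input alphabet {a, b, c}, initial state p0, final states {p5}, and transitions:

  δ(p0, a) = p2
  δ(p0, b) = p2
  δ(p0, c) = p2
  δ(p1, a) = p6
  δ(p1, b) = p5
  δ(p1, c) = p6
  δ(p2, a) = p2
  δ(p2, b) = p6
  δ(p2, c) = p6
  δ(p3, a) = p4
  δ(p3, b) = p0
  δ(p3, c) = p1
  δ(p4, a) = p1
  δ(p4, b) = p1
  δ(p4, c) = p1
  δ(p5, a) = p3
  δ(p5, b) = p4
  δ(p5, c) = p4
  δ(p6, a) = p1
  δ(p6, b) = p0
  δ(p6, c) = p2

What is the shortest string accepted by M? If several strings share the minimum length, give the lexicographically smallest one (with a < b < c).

A breadth-first search from p0 reaches an accepting state first via the path p0 → p2 → p6 → p1 → p5 on input abab.
No string of length < 4 is accepted (BFS exhausts all shorter strings without reaching an accepting state), and abab is the lexicographically least accepting string of length 4.

abab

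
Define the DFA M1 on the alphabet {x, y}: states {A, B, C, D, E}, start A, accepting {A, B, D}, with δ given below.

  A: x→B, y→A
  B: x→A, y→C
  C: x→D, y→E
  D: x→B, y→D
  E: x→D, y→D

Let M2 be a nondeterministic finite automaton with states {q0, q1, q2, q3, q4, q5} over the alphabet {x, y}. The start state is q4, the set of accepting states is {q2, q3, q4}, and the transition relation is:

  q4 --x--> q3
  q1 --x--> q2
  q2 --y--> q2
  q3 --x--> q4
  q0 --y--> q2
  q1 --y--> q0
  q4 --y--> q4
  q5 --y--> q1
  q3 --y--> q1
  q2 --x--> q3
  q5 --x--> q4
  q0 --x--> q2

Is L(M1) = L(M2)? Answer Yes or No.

Exploring the product automaton M1 × M2 from the start pair (A, q4), following both machines on each input symbol, reaches 5 state pairs: (A, q4), (B, q3), (C, q1), (D, q2), (E, q0).
M1 accepts in {A, B, D} and M2 accepts in {q2, q3, q4}. In every reachable pair the two components are either both accepting — (A, q4), (B, q3), (D, q2) — or both non-accepting, so no string is accepted by exactly one of the machines: L(M1) \ L(M2) and L(M2) \ L(M1) are both empty.
Hence every string is accepted by M1 iff it is accepted by M2, and the two languages coincide.

Yes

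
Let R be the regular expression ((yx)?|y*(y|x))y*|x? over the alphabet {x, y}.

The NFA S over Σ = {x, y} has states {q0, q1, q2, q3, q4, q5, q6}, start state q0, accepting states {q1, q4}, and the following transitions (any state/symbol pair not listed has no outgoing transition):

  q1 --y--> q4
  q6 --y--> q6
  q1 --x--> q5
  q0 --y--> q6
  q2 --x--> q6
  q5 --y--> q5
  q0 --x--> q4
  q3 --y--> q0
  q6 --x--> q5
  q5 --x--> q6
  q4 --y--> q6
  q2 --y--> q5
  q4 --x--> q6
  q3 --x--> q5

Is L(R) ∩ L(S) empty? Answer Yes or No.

The string x is accepted by both R and S.
Hence L(R) ∩ L(S) ≠ ∅.

No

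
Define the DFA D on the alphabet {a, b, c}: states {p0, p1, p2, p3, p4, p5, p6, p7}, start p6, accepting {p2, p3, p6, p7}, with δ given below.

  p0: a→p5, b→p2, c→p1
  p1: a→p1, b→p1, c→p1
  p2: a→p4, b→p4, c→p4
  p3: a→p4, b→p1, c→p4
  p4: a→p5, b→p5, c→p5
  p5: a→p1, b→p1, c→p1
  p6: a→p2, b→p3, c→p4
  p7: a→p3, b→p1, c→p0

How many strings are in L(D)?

The useful subgraph on states {p2, p3, p6} is acyclic, so L(D) is finite; the longest accepting path visits 2 useful states, giving maximum string length 1.
Counting accepting paths from p6 by length: 1 of length 0, 2 of length 1. Total 3.

3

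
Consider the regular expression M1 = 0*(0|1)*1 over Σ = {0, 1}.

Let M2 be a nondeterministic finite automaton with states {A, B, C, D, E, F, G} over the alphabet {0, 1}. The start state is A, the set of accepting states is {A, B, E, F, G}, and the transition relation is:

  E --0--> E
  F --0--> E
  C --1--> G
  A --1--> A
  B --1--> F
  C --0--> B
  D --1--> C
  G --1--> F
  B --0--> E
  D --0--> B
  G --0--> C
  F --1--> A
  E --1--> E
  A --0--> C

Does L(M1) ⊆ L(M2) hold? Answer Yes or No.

Yes

Converting the expression M1 to a DFA (subset construction, then merging equivalent states) gives the minimal DFA with states {r0, r1}, start state r0, accepting states {r1} and transitions r0: 0→r0, 1→r1; r1: 0→r0, 1→r1.
Exploring the product automaton M1 × M2 from the start pair (r0, A), following both machines on each input symbol, reaches 8 state pairs: (r0, A), (r0, C), (r1, A), (r0, B), (r1, G), (r0, E), (r1, F), (r1, E).
M1 accepts in {r1} and M2 accepts in {A, B, E, F, G}. The reachable pairs whose M1-component is accepting are (r1, A), (r1, G), (r1, F), (r1, E); in each of them the M2-component is accepting too, so the product for L(M1) \ L(M2) (M1-component accepting, M2-component rejecting) has no reachable accepting pair and the difference is empty.
Hence every string in L(M1) is also in L(M2).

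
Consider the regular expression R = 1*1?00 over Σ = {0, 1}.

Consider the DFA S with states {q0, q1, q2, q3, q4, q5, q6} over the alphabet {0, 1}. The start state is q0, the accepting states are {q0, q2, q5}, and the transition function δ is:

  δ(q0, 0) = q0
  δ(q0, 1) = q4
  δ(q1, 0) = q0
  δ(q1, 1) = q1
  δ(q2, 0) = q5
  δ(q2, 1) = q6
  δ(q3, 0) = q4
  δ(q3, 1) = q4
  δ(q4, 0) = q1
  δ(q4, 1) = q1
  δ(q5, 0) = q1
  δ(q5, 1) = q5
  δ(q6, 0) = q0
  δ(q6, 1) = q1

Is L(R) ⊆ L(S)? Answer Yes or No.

Converting the expression R to a DFA (subset construction, then merging equivalent states) gives the minimal DFA with states {r0, r1, r2, r3}, start state r0, accepting states {r2} and transitions r0: 0→r1, 1→r0; r1: 0→r2, 1→r3; r2: 0→r3, 1→r3; r3: 0→r3, 1→r3.
Exploring the product automaton R × S from the start pair (r0, q0), following both machines on each input symbol, reaches 9 state pairs: (r0, q0), (r1, q0), (r0, q4), (r2, q0), (r3, q4), (r1, q1), (r0, q1), (r3, q0), (r3, q1).
R accepts in {r2} and S accepts in {q0, q2, q5}. The reachable pairs whose R-component is accepting are (r2, q0); in each of them the S-component is accepting too, so the product for L(R) \ L(S) (R-component accepting, S-component rejecting) has no reachable accepting pair and the difference is empty.
Hence every string in L(R) is also in L(S).

Yes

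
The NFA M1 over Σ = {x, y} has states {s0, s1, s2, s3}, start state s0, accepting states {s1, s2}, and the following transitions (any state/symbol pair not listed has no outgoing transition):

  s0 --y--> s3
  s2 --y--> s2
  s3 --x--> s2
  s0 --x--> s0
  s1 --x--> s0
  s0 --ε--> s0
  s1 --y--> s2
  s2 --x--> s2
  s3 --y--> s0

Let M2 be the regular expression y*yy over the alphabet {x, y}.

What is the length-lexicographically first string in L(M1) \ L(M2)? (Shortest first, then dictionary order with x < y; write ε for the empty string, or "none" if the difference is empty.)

The string yx is accepted by M1 but not by M2.
No shorter string lies in the difference, and yx is the lexicographically first length-2 string in L(M1) \ L(M2).

yx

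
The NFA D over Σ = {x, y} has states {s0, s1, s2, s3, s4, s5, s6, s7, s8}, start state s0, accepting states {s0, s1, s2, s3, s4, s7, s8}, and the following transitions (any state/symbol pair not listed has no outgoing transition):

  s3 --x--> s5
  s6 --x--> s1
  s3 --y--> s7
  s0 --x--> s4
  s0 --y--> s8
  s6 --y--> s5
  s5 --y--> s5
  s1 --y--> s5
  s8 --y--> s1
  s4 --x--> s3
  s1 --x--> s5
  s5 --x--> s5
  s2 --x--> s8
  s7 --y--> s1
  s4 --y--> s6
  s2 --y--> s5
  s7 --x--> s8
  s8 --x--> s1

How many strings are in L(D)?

12

The useful subgraph on states {s0, s1, s3, s4, s6, s7, s8} is acyclic, so L(D) is finite; the longest accepting path visits 6 useful states, giving maximum string length 5.
Counting accepting paths from s0 by length: 1 of length 0, 2 of length 1, 3 of length 2, 2 of length 3, 2 of length 4, 2 of length 5. Total 12.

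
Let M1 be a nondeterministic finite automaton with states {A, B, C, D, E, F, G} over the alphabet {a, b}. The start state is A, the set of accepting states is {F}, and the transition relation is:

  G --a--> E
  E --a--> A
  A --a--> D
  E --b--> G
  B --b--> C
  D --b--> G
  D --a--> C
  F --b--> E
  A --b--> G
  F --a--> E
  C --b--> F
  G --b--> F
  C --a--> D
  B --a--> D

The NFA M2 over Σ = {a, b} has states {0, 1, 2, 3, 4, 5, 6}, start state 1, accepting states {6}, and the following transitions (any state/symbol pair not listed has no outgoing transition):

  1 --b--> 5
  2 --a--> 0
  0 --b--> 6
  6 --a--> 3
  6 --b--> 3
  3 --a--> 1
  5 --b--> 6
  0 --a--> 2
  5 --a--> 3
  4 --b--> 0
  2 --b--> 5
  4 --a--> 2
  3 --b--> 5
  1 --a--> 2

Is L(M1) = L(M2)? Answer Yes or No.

Yes

Exploring the product automaton M1 × M2 from the start pair (A, 1), following both machines on each input symbol, reaches 6 state pairs: (A, 1), (D, 2), (G, 5), (C, 0), (E, 3), (F, 6).
M1 accepts in {F} and M2 accepts in {6}. In every reachable pair the two components are either both accepting — (F, 6) — or both non-accepting, so no string is accepted by exactly one of the machines: L(M1) \ L(M2) and L(M2) \ L(M1) are both empty.
Hence every string is accepted by M1 iff it is accepted by M2, and the two languages coincide.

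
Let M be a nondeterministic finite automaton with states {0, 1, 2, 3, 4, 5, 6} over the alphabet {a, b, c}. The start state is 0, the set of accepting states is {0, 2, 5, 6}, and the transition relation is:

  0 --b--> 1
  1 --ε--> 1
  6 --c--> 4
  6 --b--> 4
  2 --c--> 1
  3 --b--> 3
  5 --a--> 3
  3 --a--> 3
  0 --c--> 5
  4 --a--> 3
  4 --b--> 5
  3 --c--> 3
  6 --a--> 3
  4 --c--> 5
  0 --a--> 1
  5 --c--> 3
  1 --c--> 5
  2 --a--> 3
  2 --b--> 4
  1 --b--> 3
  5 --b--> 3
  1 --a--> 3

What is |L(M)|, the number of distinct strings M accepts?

4

The useful subgraph on states {0, 1, 5} is acyclic, so L(M) is finite; the longest accepting path visits 3 useful states, giving maximum string length 2.
Counting accepting paths from 0 by length: 1 of length 0, 1 of length 1, 2 of length 2. Total 4.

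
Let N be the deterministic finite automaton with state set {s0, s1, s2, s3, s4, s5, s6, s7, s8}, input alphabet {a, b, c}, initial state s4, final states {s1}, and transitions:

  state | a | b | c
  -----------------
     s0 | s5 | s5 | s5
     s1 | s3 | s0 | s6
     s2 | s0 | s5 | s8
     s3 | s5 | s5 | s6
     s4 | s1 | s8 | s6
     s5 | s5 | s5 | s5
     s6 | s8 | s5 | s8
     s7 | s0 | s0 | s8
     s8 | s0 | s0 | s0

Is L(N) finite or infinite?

The useful states (reachable from s4 and able to reach an accepting state) are {s1, s4}.
Restricted to these states the transition graph has no cycle, so every accepting path has bounded length and L is finite.

finite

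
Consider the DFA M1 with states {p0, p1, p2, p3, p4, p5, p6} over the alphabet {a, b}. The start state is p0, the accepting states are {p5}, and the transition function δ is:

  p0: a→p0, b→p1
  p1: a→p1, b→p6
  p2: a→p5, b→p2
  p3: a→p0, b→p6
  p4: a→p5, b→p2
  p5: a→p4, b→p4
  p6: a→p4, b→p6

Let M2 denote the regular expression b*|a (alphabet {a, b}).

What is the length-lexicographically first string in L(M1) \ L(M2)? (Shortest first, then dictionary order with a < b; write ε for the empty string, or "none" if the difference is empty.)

The string bbaa is accepted by M1 but not by M2.
No shorter string lies in the difference, and bbaa is the lexicographically first length-4 string in L(M1) \ L(M2).

bbaa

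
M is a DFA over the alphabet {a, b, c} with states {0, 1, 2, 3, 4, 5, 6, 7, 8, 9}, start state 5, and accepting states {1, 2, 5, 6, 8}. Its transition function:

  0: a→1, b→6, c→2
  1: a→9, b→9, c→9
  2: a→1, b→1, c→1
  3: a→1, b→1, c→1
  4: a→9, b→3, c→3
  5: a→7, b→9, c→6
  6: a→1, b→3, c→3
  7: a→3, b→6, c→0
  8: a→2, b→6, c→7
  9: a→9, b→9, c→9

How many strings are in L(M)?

The useful subgraph on states {0, 1, 2, 3, 5, 6, 7} is acyclic, so L(M) is finite; the longest accepting path visits 6 useful states, giving maximum string length 5.
Counting accepting paths from 5 by length: 1 of length 0, 1 of length 1, 2 of length 2, 13 of length 3, 10 of length 4, 6 of length 5. Total 33.

33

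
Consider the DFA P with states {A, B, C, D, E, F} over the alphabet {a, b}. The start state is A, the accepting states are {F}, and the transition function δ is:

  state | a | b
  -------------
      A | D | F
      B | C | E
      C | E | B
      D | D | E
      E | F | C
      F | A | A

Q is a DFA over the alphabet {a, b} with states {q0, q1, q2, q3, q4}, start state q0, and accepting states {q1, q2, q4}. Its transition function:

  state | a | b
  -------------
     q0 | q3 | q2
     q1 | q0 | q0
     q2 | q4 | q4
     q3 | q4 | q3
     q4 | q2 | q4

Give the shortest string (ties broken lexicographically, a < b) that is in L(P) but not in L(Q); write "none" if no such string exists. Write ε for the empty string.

Exploring the product automaton P × Q from the start pair (A, q0), following both machines on each input symbol, reaches 16 state pairs: (A, q0), (D, q3), (F, q2), (D, q4), (E, q3), (A, q4), (D, q2), (E, q4), (F, q4), (C, q3), (C, q4), (A, q2), (B, q3), (E, q2), (B, q4), (C, q2).
P accepts in {F} and Q accepts in {q1, q2, q4}. The reachable pairs whose P-component is accepting are (F, q2), (F, q4); in each of them the Q-component is accepting too, so the product for L(P) \ L(Q) (P-component accepting, Q-component rejecting) has no reachable accepting pair and the difference is empty.
So every string accepted by P is also accepted by Q: L(P) \ L(Q) = ∅ and there is no such string.

none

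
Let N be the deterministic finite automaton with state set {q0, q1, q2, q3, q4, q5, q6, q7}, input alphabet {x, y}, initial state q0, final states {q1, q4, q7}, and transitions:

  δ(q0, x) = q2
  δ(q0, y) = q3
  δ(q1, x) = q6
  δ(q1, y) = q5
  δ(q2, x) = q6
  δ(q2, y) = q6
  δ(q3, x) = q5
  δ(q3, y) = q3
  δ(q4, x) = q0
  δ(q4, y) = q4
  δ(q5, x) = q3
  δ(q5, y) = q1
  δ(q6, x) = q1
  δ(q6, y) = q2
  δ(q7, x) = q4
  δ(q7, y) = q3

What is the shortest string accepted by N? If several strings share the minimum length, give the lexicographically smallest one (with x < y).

xxx

A breadth-first search from q0 reaches an accepting state first via the path q0 → q2 → q6 → q1 on input xxx.
No string of length < 3 is accepted (BFS exhausts all shorter strings without reaching an accepting state), and xxx is the lexicographically least accepting string of length 3.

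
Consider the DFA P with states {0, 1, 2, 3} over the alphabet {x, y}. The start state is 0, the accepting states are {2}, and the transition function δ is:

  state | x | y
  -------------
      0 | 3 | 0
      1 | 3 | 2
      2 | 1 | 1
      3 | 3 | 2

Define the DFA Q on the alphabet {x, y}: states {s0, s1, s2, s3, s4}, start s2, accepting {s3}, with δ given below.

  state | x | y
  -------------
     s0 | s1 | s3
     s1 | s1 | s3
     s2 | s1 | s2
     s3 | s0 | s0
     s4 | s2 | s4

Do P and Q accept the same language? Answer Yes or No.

Exploring the product automaton P × Q from the start pair (0, s2), following both machines on each input symbol, reaches 4 state pairs: (0, s2), (3, s1), (2, s3), (1, s0).
P accepts in {2} and Q accepts in {s3}. In every reachable pair the two components are either both accepting — (2, s3) — or both non-accepting, so no string is accepted by exactly one of the machines: L(P) \ L(Q) and L(Q) \ L(P) are both empty.
Hence every string is accepted by P iff it is accepted by Q, and the two languages coincide.

Yes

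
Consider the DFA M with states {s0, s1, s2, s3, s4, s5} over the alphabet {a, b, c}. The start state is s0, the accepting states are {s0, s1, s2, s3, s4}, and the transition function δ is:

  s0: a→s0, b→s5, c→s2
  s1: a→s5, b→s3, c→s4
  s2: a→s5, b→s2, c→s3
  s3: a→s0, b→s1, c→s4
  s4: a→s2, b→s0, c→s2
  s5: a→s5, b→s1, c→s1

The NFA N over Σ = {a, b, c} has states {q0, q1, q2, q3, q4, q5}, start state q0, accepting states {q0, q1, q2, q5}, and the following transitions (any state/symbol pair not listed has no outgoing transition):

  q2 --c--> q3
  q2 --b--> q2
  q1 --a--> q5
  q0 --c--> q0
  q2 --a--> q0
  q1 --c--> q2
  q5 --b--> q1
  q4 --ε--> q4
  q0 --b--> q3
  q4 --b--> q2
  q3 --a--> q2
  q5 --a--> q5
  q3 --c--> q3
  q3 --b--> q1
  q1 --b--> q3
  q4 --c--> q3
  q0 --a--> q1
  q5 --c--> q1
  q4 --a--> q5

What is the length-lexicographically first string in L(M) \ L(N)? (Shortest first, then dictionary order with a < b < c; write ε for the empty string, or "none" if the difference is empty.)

bc

The string bc is accepted by M but not by N.
No shorter string lies in the difference, and bc is the lexicographically first length-2 string in L(M) \ L(N).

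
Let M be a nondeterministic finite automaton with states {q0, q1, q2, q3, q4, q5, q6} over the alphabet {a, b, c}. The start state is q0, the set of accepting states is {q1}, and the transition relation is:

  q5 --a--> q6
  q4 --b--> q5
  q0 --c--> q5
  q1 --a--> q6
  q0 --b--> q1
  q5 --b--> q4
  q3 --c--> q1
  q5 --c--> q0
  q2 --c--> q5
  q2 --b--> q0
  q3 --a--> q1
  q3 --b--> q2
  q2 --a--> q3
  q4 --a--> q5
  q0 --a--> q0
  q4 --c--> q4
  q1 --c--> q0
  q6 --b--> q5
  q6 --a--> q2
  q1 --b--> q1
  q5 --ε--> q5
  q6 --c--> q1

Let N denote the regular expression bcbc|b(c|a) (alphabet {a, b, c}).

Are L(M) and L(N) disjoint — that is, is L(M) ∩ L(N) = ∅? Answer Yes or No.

Converting the expression N to a DFA (subset construction, then merging equivalent states) gives the minimal DFA with states {n0, n1, n2, n3, n4, n5}, start state n0, accepting states {n3, n4} and transitions n0: a→n1, b→n2, c→n1; n1: a→n1, b→n1, c→n1; n2: a→n3, b→n1, c→n4; n3: a→n1, b→n1, c→n1; n4: a→n1, b→n5, c→n1; n5: a→n1, b→n1, c→n3.
Exploring the product automaton M × N from the start pair (q0, n0), following both machines on each input symbol, reaches 13 state pairs: (q0, n0), (q0, n1), (q1, n2), (q5, n1), (q1, n1), (q6, n3), (q0, n4), (q6, n1), (q4, n1), (q2, n1), (q1, n5), (q3, n1), (q0, n3).
M accepts in {q1} and N accepts in {n3, n4}; no reachable pair has both components accepting, so no string drives both machines to acceptance simultaneously and L(M) ∩ L(N) = ∅.
So no string is accepted by both, and the intersection is empty.

Yes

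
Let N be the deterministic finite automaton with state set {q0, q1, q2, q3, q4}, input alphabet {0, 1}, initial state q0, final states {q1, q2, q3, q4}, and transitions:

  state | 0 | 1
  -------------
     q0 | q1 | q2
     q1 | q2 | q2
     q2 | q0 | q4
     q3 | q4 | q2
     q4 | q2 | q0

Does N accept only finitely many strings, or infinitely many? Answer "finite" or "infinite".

State q0 is reachable from the start and can reach an accepting state, and it lies on the cycle q0 → q1 → q2 → q0.
Traversing that cycle any number of times yields accepted strings of unbounded length, so the language is infinite.

infinite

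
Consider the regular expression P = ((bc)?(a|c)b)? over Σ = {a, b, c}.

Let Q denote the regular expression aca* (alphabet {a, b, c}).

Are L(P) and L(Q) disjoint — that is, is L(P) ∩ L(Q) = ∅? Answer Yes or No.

Yes

Converting the expression P to a DFA (subset construction, then merging equivalent states) gives the minimal DFA with states {p0, p1, p2, p3, p4, p5}, start state p0, accepting states {p0, p4} and transitions p0: a→p1, b→p2, c→p1; p1: a→p3, b→p4, c→p3; p2: a→p3, b→p3, c→p5; p3: a→p3, b→p3, c→p3; p4: a→p3, b→p3, c→p3; p5: a→p1, b→p3, c→p1.
Converting the expression Q to a DFA (subset construction, then merging equivalent states) gives the minimal DFA with states {q0, q1, q2, q3}, start state q0, accepting states {q3} and transitions q0: a→q1, b→q2, c→q2; q1: a→q2, b→q2, c→q3; q2: a→q2, b→q2, c→q2; q3: a→q3, b→q2, c→q2.
Exploring the product automaton P × Q from the start pair (p0, q0), following both machines on each input symbol, reaches 8 state pairs: (p0, q0), (p1, q1), (p2, q2), (p1, q2), (p3, q2), (p4, q2), (p3, q3), (p5, q2).
P accepts in {p0, p4} and Q accepts in {q3}; no reachable pair has both components accepting, so no string drives both machines to acceptance simultaneously and L(P) ∩ L(Q) = ∅.
So no string is accepted by both, and the intersection is empty.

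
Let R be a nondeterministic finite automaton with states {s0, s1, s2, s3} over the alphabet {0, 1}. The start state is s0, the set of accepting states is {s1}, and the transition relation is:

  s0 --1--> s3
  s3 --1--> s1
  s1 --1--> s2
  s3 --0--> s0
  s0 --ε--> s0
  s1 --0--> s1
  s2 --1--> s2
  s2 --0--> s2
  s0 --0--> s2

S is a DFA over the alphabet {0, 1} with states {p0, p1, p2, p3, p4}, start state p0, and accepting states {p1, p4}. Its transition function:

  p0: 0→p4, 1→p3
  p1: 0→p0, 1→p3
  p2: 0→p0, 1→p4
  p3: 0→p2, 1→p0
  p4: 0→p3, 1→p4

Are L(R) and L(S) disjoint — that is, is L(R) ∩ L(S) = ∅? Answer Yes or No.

No

The string 110 is accepted by both R and S.
Hence L(R) ∩ L(S) ≠ ∅.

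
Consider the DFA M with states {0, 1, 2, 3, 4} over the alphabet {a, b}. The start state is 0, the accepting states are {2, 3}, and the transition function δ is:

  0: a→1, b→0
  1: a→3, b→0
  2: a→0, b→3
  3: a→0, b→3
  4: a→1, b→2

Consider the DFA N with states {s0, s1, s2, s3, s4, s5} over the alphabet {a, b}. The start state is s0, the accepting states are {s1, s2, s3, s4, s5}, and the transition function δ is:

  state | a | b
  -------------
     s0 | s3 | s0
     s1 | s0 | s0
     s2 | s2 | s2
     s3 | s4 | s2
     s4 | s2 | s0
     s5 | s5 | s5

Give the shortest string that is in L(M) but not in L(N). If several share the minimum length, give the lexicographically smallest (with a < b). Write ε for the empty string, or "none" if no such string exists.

aab

The string aab is accepted by M but not by N.
No shorter string lies in the difference, and aab is the lexicographically first length-3 string in L(M) \ L(N).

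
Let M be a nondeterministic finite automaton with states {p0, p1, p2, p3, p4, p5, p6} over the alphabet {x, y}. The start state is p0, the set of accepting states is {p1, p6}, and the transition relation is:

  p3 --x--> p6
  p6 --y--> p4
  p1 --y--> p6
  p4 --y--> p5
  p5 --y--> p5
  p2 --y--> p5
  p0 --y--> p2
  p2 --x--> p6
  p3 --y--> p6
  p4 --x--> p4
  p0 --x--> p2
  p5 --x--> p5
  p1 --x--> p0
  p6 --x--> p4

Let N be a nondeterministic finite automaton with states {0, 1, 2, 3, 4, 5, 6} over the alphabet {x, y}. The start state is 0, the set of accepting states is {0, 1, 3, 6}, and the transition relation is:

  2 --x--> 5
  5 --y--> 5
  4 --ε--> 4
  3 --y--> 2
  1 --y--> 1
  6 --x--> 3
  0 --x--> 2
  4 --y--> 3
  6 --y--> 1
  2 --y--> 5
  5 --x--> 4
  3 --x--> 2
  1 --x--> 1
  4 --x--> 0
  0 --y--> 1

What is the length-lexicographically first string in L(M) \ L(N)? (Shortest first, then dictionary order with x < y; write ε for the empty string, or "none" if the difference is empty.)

xx

The string xx is accepted by M but not by N.
No shorter string lies in the difference, and xx is the lexicographically first length-2 string in L(M) \ L(N).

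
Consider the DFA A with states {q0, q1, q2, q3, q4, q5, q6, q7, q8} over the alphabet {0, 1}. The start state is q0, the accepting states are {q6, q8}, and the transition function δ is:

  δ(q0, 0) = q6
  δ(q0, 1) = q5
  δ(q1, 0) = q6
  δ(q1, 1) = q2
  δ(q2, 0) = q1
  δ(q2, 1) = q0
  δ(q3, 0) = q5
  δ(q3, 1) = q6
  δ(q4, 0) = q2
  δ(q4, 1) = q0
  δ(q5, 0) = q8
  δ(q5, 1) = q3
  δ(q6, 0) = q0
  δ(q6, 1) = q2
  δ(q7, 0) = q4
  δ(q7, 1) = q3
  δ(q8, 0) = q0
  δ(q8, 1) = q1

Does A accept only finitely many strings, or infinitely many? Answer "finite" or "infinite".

infinite

State q0 is reachable from the start and can reach an accepting state, and it lies on the cycle q0 → q5 → q8 → q0.
Traversing that cycle any number of times yields accepted strings of unbounded length, so the language is infinite.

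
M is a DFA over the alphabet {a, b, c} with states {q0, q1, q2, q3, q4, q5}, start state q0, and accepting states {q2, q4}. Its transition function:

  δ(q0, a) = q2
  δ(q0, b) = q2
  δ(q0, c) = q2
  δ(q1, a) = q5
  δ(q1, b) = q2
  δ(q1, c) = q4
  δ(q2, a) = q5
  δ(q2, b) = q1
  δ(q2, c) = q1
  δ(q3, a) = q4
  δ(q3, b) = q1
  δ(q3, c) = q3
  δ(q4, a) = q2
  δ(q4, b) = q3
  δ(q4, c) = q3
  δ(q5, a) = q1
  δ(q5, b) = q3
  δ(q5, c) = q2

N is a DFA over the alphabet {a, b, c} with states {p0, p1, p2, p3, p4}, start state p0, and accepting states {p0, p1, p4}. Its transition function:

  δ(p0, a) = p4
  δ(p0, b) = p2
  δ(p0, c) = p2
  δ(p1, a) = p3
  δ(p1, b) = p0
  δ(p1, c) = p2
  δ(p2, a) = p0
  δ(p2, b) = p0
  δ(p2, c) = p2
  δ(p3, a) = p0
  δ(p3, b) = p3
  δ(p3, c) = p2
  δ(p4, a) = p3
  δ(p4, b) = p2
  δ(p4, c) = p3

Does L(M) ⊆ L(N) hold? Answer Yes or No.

The string b is in L(M) but not in L(N).
So L(M) ⊄ L(N).

No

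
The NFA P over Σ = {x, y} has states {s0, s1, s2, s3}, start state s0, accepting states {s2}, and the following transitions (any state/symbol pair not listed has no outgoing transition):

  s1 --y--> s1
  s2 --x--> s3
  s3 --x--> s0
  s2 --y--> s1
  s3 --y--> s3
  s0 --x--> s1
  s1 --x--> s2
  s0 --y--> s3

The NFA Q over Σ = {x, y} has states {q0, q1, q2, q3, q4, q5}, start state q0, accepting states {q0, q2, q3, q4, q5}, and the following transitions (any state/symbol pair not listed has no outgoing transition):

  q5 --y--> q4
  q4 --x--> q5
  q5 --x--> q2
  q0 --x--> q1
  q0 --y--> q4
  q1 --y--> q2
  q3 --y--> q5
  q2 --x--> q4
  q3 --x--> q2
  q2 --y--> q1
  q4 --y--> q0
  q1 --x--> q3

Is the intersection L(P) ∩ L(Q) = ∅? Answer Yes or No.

No

The string xx is accepted by both P and Q.
Hence L(P) ∩ L(Q) ≠ ∅.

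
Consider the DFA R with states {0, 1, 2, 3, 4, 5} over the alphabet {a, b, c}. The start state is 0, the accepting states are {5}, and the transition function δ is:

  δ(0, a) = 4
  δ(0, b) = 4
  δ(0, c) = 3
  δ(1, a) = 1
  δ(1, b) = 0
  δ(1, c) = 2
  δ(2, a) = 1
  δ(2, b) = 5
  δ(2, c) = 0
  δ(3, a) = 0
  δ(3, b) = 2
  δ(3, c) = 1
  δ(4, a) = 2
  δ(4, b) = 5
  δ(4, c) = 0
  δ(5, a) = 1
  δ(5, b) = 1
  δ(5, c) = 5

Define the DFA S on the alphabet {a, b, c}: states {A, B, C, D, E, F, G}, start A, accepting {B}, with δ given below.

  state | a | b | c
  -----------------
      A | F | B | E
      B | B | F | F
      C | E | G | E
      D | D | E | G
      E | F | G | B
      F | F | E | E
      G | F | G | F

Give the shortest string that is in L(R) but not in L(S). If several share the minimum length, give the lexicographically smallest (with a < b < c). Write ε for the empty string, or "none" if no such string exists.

ab

The string ab is accepted by R but not by S.
No shorter string lies in the difference, and ab is the lexicographically first length-2 string in L(R) \ L(S).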